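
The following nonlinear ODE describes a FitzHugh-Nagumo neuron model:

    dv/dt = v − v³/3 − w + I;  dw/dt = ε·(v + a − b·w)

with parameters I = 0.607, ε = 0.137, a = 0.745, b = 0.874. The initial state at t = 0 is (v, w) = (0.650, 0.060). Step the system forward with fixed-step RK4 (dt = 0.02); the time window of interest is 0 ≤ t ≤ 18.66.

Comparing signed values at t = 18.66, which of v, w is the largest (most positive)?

t=0.000: state=(0.650, 0.060)
step 1 (dt=0.02): k1=(1.105, 0.184), k2=(1.110, 0.185), k3=(1.110, 0.185), k4=(1.114, 0.187); state += dt/6·(k1+2k2+2k3+k4)
t=0.020: state=(0.672, 0.064)
t=0.040: state=(0.695, 0.067)
t=0.060: state=(0.717, 0.071)
continuing one RK4 step at a time; state shown every 50 steps (Δt=1):
t=1.000: state=(1.616, 0.304)
t=2.000: state=(1.764, 0.590)
t=3.000: state=(1.670, 0.842)
t=4.000: state=(1.546, 1.051)
t=5.000: state=(1.412, 1.219)
t=6.000: state=(1.266, 1.351)
t=7.000: state=(1.099, 1.447)
t=8.000: state=(0.888, 1.509)
t=9.000: state=(0.572, 1.530)
t=10.000: state=(-0.056, 1.492)
t=11.000: state=(-1.340, 1.333)
t=12.000: state=(-1.900, 1.055)
t=13.000: state=(-1.854, 0.788)
t=14.000: state=(-1.758, 0.562)
t=15.000: state=(-1.660, 0.375)
t=16.000: state=(-1.563, 0.221)
t=17.000: state=(-1.467, 0.096)
t=18.000: state=(-1.371, -0.001)
t=18.660: state=(-1.307, -0.053)
compare at T: v=-1.307, w=-0.053

largest component: w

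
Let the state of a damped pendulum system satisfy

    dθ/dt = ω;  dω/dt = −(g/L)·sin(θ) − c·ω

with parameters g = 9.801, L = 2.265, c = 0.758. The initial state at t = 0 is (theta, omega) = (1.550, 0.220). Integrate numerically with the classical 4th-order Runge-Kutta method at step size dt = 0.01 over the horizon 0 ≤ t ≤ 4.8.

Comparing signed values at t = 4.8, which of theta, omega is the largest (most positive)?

largest component: omega

t=0.000: state=(1.550, 0.220)
step 1 (dt=0.01): k1=(0.220, -4.493), k2=(0.198, -4.476), k3=(0.198, -4.476), k4=(0.175, -4.459); state += dt/6·(k1+2k2+2k3+k4)
t=0.010: state=(1.552, 0.175)
t=0.020: state=(1.554, 0.131)
t=0.030: state=(1.555, 0.087)
continuing one RK4 step at a time; state shown every 20 steps (Δt=0.2):
t=0.200: state=(1.509, -0.614)
t=0.400: state=(1.313, -1.320)
t=0.600: state=(0.991, -1.866)
t=0.800: state=(0.583, -2.168)
t=1.000: state=(0.146, -2.143)
t=1.200: state=(-0.252, -1.790)
t=1.400: state=(-0.555, -1.214)
t=1.600: state=(-0.732, -0.553)
t=1.800: state=(-0.778, 0.081)
t=2.000: state=(-0.706, 0.618)
t=2.200: state=(-0.542, 1.002)
t=2.400: state=(-0.318, 1.196)
t=2.600: state=(-0.077, 1.182)
t=2.800: state=(0.142, 0.985)
t=3.000: state=(0.308, 0.661)
t=3.200: state=(0.403, 0.283)
t=3.400: state=(0.422, -0.083)
t=3.600: state=(0.374, -0.386)
t=3.800: state=(0.275, -0.589)
t=4.000: state=(0.146, -0.674)
t=4.200: state=(0.013, -0.641)
t=4.400: state=(-0.104, -0.512)
t=4.600: state=(-0.188, -0.320)
t=4.800: state=(-0.230, -0.105)
compare at T: theta=-0.230, omega=-0.105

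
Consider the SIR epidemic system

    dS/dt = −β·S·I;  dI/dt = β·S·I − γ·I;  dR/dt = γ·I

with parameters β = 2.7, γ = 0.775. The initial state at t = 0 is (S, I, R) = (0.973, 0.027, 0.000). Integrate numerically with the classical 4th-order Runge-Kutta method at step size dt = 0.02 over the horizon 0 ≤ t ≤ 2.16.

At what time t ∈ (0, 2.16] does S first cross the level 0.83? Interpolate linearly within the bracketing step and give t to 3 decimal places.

t = 0.898

t=0.000: state=(0.973, 0.027, 0.000)
step 1 (dt=0.02): k1=(-0.071, 0.050, 0.021), k2=(-0.072, 0.051, 0.021), k3=(-0.072, 0.051, 0.021), k4=(-0.073, 0.052, 0.022); state += dt/6·(k1+2k2+2k3+k4)
t=0.020: state=(0.972, 0.028, 0.000)
t=0.040: state=(0.970, 0.029, 0.001)
t=0.060: state=(0.969, 0.030, 0.001)
continuing one RK4 step at a time; state shown every 5 steps (Δt=0.1):
t=0.100: state=(0.965, 0.032, 0.002)
t=0.200: state=(0.956, 0.039, 0.005)
t=0.300: state=(0.945, 0.047, 0.008)
t=0.400: state=(0.932, 0.056, 0.012)
t=0.500: state=(0.917, 0.066, 0.017)
t=0.600: state=(0.899, 0.078, 0.023)
t=0.700: state=(0.879, 0.092, 0.029)
t=0.800: state=(0.856, 0.107, 0.037)
t=0.880: state=(0.835, 0.121, 0.044)
next step: t=0.900: state=(0.829, 0.125, 0.046) — S has crossed 0.83
linear interpolation between t=0.880 (0.83491) and t=0.900 (0.82938) → t≈0.898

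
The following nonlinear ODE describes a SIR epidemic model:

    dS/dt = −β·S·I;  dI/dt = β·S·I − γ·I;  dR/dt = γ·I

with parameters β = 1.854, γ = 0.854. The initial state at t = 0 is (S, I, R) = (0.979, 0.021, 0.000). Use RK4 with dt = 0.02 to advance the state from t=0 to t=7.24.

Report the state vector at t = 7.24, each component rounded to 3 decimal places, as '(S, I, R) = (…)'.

(S, I, R) = (0.197, 0.064, 0.739)

t=0.000: state=(0.979, 0.021, 0.000)
step 1 (dt=0.02): k1=(-0.038, 0.020, 0.018), k2=(-0.038, 0.020, 0.018), k3=(-0.038, 0.020, 0.018), k4=(-0.039, 0.021, 0.018); state += dt/6·(k1+2k2+2k3+k4)
t=0.020: state=(0.978, 0.021, 0.000)
t=0.040: state=(0.977, 0.022, 0.001)
t=0.060: state=(0.977, 0.022, 0.001)
continuing one RK4 step at a time; state shown every 25 steps (Δt=0.5):
t=0.500: state=(0.955, 0.034, 0.011)
t=1.000: state=(0.918, 0.052, 0.030)
t=1.500: state=(0.865, 0.078, 0.057)
t=2.000: state=(0.793, 0.110, 0.097)
t=2.500: state=(0.705, 0.144, 0.151)
t=3.000: state=(0.608, 0.173, 0.219)
t=3.500: state=(0.514, 0.189, 0.297)
t=4.000: state=(0.430, 0.191, 0.379)
t=4.500: state=(0.362, 0.180, 0.458)
t=5.000: state=(0.309, 0.160, 0.531)
t=5.500: state=(0.269, 0.136, 0.594)
t=6.000: state=(0.240, 0.113, 0.647)
t=6.500: state=(0.219, 0.091, 0.691)
t=7.000: state=(0.203, 0.072, 0.725)
t=7.240: state=(0.197, 0.064, 0.739)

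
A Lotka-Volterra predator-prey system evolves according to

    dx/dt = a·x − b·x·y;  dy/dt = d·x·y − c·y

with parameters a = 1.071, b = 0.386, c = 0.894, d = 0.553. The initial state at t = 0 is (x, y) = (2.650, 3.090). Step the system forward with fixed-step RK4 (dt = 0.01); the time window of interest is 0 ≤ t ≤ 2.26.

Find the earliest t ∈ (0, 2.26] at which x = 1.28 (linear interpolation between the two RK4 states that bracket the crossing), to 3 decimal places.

t = 1.490

t=0.000: state=(2.650, 3.090)
step 1 (dt=0.01): k1=(-0.323, 1.766), k2=(-0.331, 1.768), k3=(-0.331, 1.768), k4=(-0.340, 1.770); state += dt/6·(k1+2k2+2k3+k4)
t=0.010: state=(2.647, 3.108)
t=0.020: state=(2.643, 3.125)
t=0.030: state=(2.640, 3.143)
continuing one RK4 step at a time; state shown every 10 steps (Δt=0.1):
t=0.100: state=(2.609, 3.268)
t=0.200: state=(2.551, 3.447)
t=0.300: state=(2.477, 3.623)
t=0.400: state=(2.389, 3.791)
t=0.500: state=(2.291, 3.945)
t=0.600: state=(2.183, 4.083)
t=0.700: state=(2.071, 4.200)
t=0.800: state=(1.956, 4.294)
t=0.900: state=(1.842, 4.361)
t=1.000: state=(1.731, 4.402)
t=1.100: state=(1.625, 4.417)
t=1.200: state=(1.526, 4.407)
t=1.300: state=(1.433, 4.374)
t=1.400: state=(1.349, 4.319)
t=1.480: state=(1.287, 4.263)
next step: t=1.490: state=(1.280, 4.255) — x has crossed 1.28
linear interpolation between t=1.480 (1.28718) and t=1.490 (1.27982) → t≈1.490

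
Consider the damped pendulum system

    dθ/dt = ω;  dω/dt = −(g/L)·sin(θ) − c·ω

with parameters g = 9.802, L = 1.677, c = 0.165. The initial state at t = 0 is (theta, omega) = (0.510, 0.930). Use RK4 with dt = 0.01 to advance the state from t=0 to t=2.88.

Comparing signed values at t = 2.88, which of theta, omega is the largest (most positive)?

t=0.000: state=(0.510, 0.930)
step 1 (dt=0.01): k1=(0.930, -3.007), k2=(0.915, -3.028), k3=(0.915, -3.028), k4=(0.900, -3.048); state += dt/6·(k1+2k2+2k3+k4)
t=0.010: state=(0.519, 0.900)
t=0.020: state=(0.528, 0.869)
t=0.030: state=(0.537, 0.838)
continuing one RK4 step at a time; state shown every 10 steps (Δt=0.1):
t=0.100: state=(0.587, 0.611)
t=0.200: state=(0.631, 0.268)
t=0.300: state=(0.641, -0.082)
t=0.400: state=(0.615, -0.423)
t=0.500: state=(0.557, -0.738)
t=0.600: state=(0.469, -1.011)
t=0.700: state=(0.357, -1.228)
t=0.800: state=(0.226, -1.375)
t=0.900: state=(0.084, -1.442)
t=1.000: state=(-0.060, -1.425)
t=1.100: state=(-0.198, -1.327)
t=1.200: state=(-0.323, -1.155)
t=1.300: state=(-0.427, -0.923)
t=1.400: state=(-0.506, -0.646)
t=1.500: state=(-0.555, -0.341)
t=1.600: state=(-0.574, -0.024)
t=1.700: state=(-0.560, 0.289)
t=1.800: state=(-0.516, 0.583)
t=1.900: state=(-0.445, 0.842)
t=2.000: state=(-0.350, 1.053)
t=2.100: state=(-0.236, 1.204)
t=2.200: state=(-0.111, 1.285)
t=2.300: state=(0.018, 1.291)
t=2.400: state=(0.144, 1.222)
t=2.500: state=(0.260, 1.085)
t=2.600: state=(0.359, 0.889)
t=2.700: state=(0.437, 0.649)
t=2.800: state=(0.488, 0.379)
t=2.880: state=(0.509, 0.151)
compare at T: theta=0.509, omega=0.151

largest component: theta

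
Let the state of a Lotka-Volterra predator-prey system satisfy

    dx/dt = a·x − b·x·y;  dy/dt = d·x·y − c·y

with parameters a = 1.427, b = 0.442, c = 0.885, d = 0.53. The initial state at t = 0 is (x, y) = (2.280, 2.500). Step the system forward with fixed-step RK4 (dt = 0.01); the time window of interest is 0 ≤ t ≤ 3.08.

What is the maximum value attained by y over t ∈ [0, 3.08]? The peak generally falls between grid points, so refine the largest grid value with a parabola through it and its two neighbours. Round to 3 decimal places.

t=0.000: state=(2.280, 2.500)
step 1 (dt=0.01): k1=(0.734, 0.808), k2=(0.731, 0.815), k3=(0.731, 0.815), k4=(0.728, 0.821); state += dt/6·(k1+2k2+2k3+k4)
t=0.010: state=(2.287, 2.508)
t=0.020: state=(2.295, 2.516)
t=0.030: state=(2.302, 2.525)
continuing one RK4 step at a time; state shown every 10 steps (Δt=0.1):
t=0.100: state=(2.350, 2.587)
t=0.200: state=(2.413, 2.687)
t=0.300: state=(2.465, 2.798)
t=0.400: state=(2.506, 2.922)
t=0.500: state=(2.532, 3.057)
t=0.600: state=(2.544, 3.201)
t=0.700: state=(2.538, 3.353)
t=0.800: state=(2.516, 3.509)
t=0.900: state=(2.476, 3.666)
t=1.000: state=(2.420, 3.821)
t=1.100: state=(2.350, 3.969)
t=1.200: state=(2.267, 4.105)
t=1.300: state=(2.175, 4.227)
t=1.400: state=(2.076, 4.331)
t=1.500: state=(1.974, 4.413)
t=1.600: state=(1.871, 4.473)
t=1.700: state=(1.769, 4.508)
t=1.800: state=(1.671, 4.520)
t=1.900: state=(1.579, 4.509)
t=2.000: state=(1.493, 4.477)
t=2.100: state=(1.414, 4.426)
t=2.200: state=(1.343, 4.358)
t=2.300: state=(1.280, 4.276)
t=2.400: state=(1.224, 4.182)
t=2.500: state=(1.177, 4.079)
t=2.600: state=(1.136, 3.970)
t=2.700: state=(1.102, 3.855)
t=2.800: state=(1.075, 3.738)
t=2.900: state=(1.054, 3.620)
t=3.000: state=(1.038, 3.502)
t=3.080: state=(1.030, 3.409)
largest grid value and its neighbours: y(1.790)=4.51996, y(1.800)=4.52010, y(1.810)=4.52002
parabola through these three points peaks at t≈1.801 with y≈4.52011

max y = 4.520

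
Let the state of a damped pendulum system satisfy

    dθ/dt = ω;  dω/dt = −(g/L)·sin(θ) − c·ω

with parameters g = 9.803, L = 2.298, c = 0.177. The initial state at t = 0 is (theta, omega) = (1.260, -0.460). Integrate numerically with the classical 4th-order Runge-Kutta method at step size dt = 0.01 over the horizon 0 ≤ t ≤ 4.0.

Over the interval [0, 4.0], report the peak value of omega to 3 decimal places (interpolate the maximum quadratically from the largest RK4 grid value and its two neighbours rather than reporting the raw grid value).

max omega = 2.010

t=0.000: state=(1.260, -0.460)
step 1 (dt=0.01): k1=(-0.460, -3.980), k2=(-0.480, -3.974), k3=(-0.480, -3.973), k4=(-0.500, -3.967); state += dt/6·(k1+2k2+2k3+k4)
t=0.010: state=(1.255, -0.500)
t=0.020: state=(1.250, -0.539)
t=0.030: state=(1.244, -0.579)
continuing one RK4 step at a time; state shown every 20 steps (Δt=0.2):
t=0.200: state=(1.091, -1.220)
t=0.400: state=(0.780, -1.855)
t=0.600: state=(0.365, -2.245)
t=0.800: state=(-0.094, -2.278)
t=1.000: state=(-0.521, -1.942)
t=1.200: state=(-0.853, -1.338)
t=1.400: state=(-1.048, -0.604)
t=1.600: state=(-1.093, 0.157)
t=1.800: state=(-0.988, 0.879)
t=2.000: state=(-0.748, 1.492)
t=2.200: state=(-0.405, 1.899)
t=2.400: state=(-0.009, 2.004)
t=2.600: state=(0.375, 1.779)
t=2.800: state=(0.685, 1.288)
t=3.000: state=(0.880, 0.647)
t=3.200: state=(0.940, -0.043)
t=3.400: state=(0.865, -0.705)
t=3.600: state=(0.665, -1.265)
t=3.800: state=(0.371, -1.639)
t=4.000: state=(0.027, -1.747)
largest grid value and its neighbours: omega(2.350)=2.00924, omega(2.360)=2.00991, omega(2.370)=2.00973
parabola through these three points peaks at t≈2.363 with omega≈2.00995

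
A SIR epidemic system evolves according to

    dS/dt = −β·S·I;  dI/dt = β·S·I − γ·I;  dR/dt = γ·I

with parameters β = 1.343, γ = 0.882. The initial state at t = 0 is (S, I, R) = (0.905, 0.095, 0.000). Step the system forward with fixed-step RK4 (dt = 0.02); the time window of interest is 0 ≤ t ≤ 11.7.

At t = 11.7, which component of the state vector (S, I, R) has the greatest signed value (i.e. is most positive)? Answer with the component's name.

largest component: R

t=0.000: state=(0.905, 0.095, 0.000)
step 1 (dt=0.02): k1=(-0.115, 0.032, 0.084), k2=(-0.116, 0.032, 0.084), k3=(-0.116, 0.032, 0.084), k4=(-0.116, 0.032, 0.084); state += dt/6·(k1+2k2+2k3+k4)
t=0.020: state=(0.903, 0.096, 0.002)
t=0.040: state=(0.900, 0.096, 0.003)
t=0.060: state=(0.898, 0.097, 0.005)
continuing one RK4 step at a time; state shown every 25 steps (Δt=0.5):
t=0.500: state=(0.845, 0.110, 0.045)
t=1.000: state=(0.781, 0.122, 0.097)
t=1.500: state=(0.718, 0.130, 0.152)
t=2.000: state=(0.657, 0.133, 0.211)
t=2.500: state=(0.601, 0.130, 0.269)
t=3.000: state=(0.552, 0.123, 0.325)
t=3.500: state=(0.510, 0.113, 0.377)
t=4.000: state=(0.474, 0.101, 0.424)
t=4.500: state=(0.445, 0.089, 0.466)
t=5.000: state=(0.421, 0.076, 0.503)
t=5.500: state=(0.401, 0.065, 0.534)
t=6.000: state=(0.386, 0.054, 0.560)
t=6.500: state=(0.373, 0.045, 0.582)
t=7.000: state=(0.363, 0.037, 0.600)
t=7.500: state=(0.355, 0.030, 0.615)
t=8.000: state=(0.348, 0.025, 0.627)
t=8.500: state=(0.343, 0.020, 0.637)
t=9.000: state=(0.339, 0.016, 0.645)
t=9.500: state=(0.336, 0.013, 0.651)
t=10.000: state=(0.333, 0.011, 0.656)
t=10.500: state=(0.331, 0.008, 0.660)
t=11.000: state=(0.329, 0.007, 0.664)
t=11.500: state=(0.328, 0.005, 0.667)
t=11.700: state=(0.328, 0.005, 0.667)
compare at T: S=0.328, I=0.005, R=0.667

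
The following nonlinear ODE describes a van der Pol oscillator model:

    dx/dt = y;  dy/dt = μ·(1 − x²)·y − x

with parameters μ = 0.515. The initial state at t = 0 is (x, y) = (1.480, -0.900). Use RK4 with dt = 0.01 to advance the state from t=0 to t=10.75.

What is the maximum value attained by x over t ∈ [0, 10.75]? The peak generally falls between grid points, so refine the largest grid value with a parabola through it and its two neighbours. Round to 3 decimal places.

t=0.000: state=(1.480, -0.900)
step 1 (dt=0.01): k1=(-0.900, -0.928), k2=(-0.905, -0.927), k3=(-0.905, -0.927), k4=(-0.909, -0.926); state += dt/6·(k1+2k2+2k3+k4)
t=0.010: state=(1.471, -0.909)
t=0.020: state=(1.462, -0.919)
t=0.030: state=(1.453, -0.928)
continuing one RK4 step at a time; state shown every 50 steps (Δt=0.5):
t=0.500: state=(0.914, -1.374)
t=1.000: state=(0.089, -1.931)
t=1.500: state=(-0.961, -2.105)
t=2.000: state=(-1.781, -1.000)
t=2.500: state=(-1.958, 0.186)
t=3.000: state=(-1.696, 0.797)
t=3.500: state=(-1.188, 1.238)
t=4.000: state=(-0.442, 1.768)
t=4.500: state=(0.575, 2.221)
t=5.000: state=(1.581, 1.540)
t=5.500: state=(1.990, 0.154)
t=6.000: state=(1.848, -0.625)
t=6.500: state=(1.418, -1.079)
t=7.000: state=(0.764, -1.558)
t=7.500: state=(-0.158, -2.119)
t=8.000: state=(-1.245, -1.995)
t=8.500: state=(-1.923, -0.634)
t=9.000: state=(-1.951, 0.397)
t=9.500: state=(-1.612, 0.917)
t=10.000: state=(-1.046, 1.359)
t=10.500: state=(-0.232, 1.915)
t=10.750: state=(0.281, 2.169)
largest grid value and its neighbours: x(5.560)=1.99562, x(5.570)=1.99577, x(5.580)=1.99573
parabola through these three points peaks at t≈5.573 with x≈1.99578

max x = 1.996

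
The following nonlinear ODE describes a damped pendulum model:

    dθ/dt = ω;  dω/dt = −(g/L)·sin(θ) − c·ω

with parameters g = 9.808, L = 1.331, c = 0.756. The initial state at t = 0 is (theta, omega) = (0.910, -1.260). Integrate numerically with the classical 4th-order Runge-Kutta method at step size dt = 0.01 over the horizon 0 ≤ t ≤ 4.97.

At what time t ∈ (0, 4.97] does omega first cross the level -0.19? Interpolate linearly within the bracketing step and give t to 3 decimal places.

t = 0.970

t=0.000: state=(0.910, -1.260)
step 1 (dt=0.01): k1=(-1.260, -4.865), k2=(-1.284, -4.818), k3=(-1.284, -4.818), k4=(-1.308, -4.770); state += dt/6·(k1+2k2+2k3+k4)
t=0.010: state=(0.897, -1.308)
t=0.020: state=(0.884, -1.355)
t=0.030: state=(0.870, -1.402)
continuing one RK4 step at a time; state shown every 20 steps (Δt=0.2):
t=0.200: state=(0.575, -2.012)
t=0.400: state=(0.143, -2.203)
t=0.600: state=(-0.266, -1.794)
t=0.800: state=(-0.548, -0.982)
t=0.970: state=(-0.647, -0.190)
next step: t=0.980: state=(-0.649, -0.145) — omega has crossed -0.19
linear interpolation between t=0.970 (-0.19037) and t=0.980 (-0.14461) → t≈0.970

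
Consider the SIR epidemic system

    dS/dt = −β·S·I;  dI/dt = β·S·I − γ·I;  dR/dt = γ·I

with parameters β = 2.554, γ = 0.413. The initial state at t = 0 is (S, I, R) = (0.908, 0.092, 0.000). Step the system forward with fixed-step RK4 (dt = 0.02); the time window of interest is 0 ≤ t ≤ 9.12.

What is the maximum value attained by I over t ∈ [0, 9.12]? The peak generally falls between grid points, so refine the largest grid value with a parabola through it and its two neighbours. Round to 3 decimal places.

max I = 0.559

t=0.000: state=(0.908, 0.092, 0.000)
step 1 (dt=0.02): k1=(-0.213, 0.175, 0.038), k2=(-0.217, 0.178, 0.039), k3=(-0.217, 0.178, 0.039), k4=(-0.221, 0.181, 0.039); state += dt/6·(k1+2k2+2k3+k4)
t=0.020: state=(0.904, 0.096, 0.001)
t=0.040: state=(0.899, 0.099, 0.002)
t=0.060: state=(0.895, 0.103, 0.002)
continuing one RK4 step at a time; state shown every 25 steps (Δt=0.5):
t=0.500: state=(0.751, 0.218, 0.031)
t=1.000: state=(0.507, 0.399, 0.094)
t=1.500: state=(0.277, 0.531, 0.192)
t=2.000: state=(0.137, 0.557, 0.306)
t=2.500: state=(0.069, 0.514, 0.417)
t=3.000: state=(0.037, 0.446, 0.517)
t=3.500: state=(0.022, 0.377, 0.601)
t=4.000: state=(0.014, 0.313, 0.672)
t=4.500: state=(0.010, 0.259, 0.731)
t=5.000: state=(0.007, 0.213, 0.780)
t=5.500: state=(0.006, 0.174, 0.820)
t=6.000: state=(0.005, 0.143, 0.852)
t=6.500: state=(0.004, 0.117, 0.879)
t=7.000: state=(0.003, 0.095, 0.901)
t=7.500: state=(0.003, 0.078, 0.919)
t=8.000: state=(0.003, 0.064, 0.933)
t=8.500: state=(0.003, 0.052, 0.945)
t=9.000: state=(0.002, 0.042, 0.955)
t=9.120: state=(0.002, 0.040, 0.957)
largest grid value and its neighbours: I(1.860)=0.55918, I(1.880)=0.55927, I(1.900)=0.55923
parabola through these three points peaks at t≈1.884 with I≈0.55927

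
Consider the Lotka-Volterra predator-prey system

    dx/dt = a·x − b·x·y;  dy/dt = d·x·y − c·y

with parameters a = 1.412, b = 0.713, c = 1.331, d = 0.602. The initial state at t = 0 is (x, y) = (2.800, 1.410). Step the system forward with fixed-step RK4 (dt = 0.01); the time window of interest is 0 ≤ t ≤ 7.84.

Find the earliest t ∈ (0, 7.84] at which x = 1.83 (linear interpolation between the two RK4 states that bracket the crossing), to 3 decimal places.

t = 1.919

t=0.000: state=(2.800, 1.410)
step 1 (dt=0.01): k1=(1.139, 0.500), k2=(1.136, 0.506), k3=(1.136, 0.506), k4=(1.133, 0.511); state += dt/6·(k1+2k2+2k3+k4)
t=0.010: state=(2.811, 1.415)
t=0.020: state=(2.823, 1.420)
t=0.030: state=(2.834, 1.426)
continuing one RK4 step at a time; state shown every 50 steps (Δt=0.5):
t=0.500: state=(3.224, 1.811)
t=1.000: state=(3.067, 2.443)
t=1.500: state=(2.376, 2.867)
t=1.910: state=(1.839, 2.784)
next step: t=1.920: state=(1.829, 2.777) — x has crossed 1.83
linear interpolation between t=1.910 (1.83913) and t=1.920 (1.82867) → t≈1.919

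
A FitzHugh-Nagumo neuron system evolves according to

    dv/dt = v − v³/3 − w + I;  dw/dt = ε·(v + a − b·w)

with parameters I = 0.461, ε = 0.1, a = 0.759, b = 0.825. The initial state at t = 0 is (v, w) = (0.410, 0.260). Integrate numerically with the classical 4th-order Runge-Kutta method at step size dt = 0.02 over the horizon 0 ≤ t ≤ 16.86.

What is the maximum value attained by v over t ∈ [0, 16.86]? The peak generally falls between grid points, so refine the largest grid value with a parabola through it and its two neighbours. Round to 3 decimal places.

t=0.000: state=(0.410, 0.260)
step 1 (dt=0.02): k1=(0.588, 0.095), k2=(0.592, 0.096), k3=(0.592, 0.096), k4=(0.596, 0.096); state += dt/6·(k1+2k2+2k3+k4)
t=0.020: state=(0.422, 0.262)
t=0.040: state=(0.434, 0.264)
t=0.060: state=(0.446, 0.266)
continuing one RK4 step at a time; state shown every 50 steps (Δt=1):
t=1.000: state=(1.132, 0.385)
t=2.000: state=(1.578, 0.563)
t=3.000: state=(1.604, 0.746)
t=4.000: state=(1.521, 0.910)
t=5.000: state=(1.412, 1.051)
t=6.000: state=(1.287, 1.170)
t=7.000: state=(1.142, 1.267)
t=8.000: state=(0.957, 1.341)
t=9.000: state=(0.687, 1.387)
t=10.000: state=(0.174, 1.395)
t=11.000: state=(-1.025, 1.322)
t=12.000: state=(-1.925, 1.136)
t=13.000: state=(-1.951, 0.931)
t=14.000: state=(-1.887, 0.746)
t=15.000: state=(-1.819, 0.582)
t=16.000: state=(-1.753, 0.437)
t=16.860: state=(-1.697, 0.327)
largest grid value and its neighbours: v(2.540)=1.61813, v(2.560)=1.61816, v(2.580)=1.61812
parabola through these three points peaks at t≈2.560 with v≈1.61816

max v = 1.618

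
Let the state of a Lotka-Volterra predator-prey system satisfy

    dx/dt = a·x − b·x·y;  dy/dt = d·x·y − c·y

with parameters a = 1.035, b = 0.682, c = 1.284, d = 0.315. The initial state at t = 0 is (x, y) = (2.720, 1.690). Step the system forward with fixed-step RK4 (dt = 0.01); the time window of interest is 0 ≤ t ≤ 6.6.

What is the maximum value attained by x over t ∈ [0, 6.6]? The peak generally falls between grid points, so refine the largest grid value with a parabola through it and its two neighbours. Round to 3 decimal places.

t=0.000: state=(2.720, 1.690)
step 1 (dt=0.01): k1=(-0.320, -0.722), k2=(-0.313, -0.721), k3=(-0.313, -0.721), k4=(-0.306, -0.721); state += dt/6·(k1+2k2+2k3+k4)
t=0.010: state=(2.717, 1.683)
t=0.020: state=(2.714, 1.676)
t=0.030: state=(2.711, 1.668)
continuing one RK4 step at a time; state shown every 25 steps (Δt=0.25):
t=0.250: state=(2.681, 1.516)
t=0.500: state=(2.719, 1.359)
t=0.750: state=(2.826, 1.226)
t=1.000: state=(2.999, 1.118)
t=1.250: state=(3.234, 1.037)
t=1.500: state=(3.528, 0.981)
t=1.750: state=(3.877, 0.952)
t=2.000: state=(4.271, 0.952)
t=2.250: state=(4.694, 0.983)
t=2.500: state=(5.116, 1.049)
t=2.750: state=(5.494, 1.156)
t=3.000: state=(5.772, 1.308)
t=3.250: state=(5.887, 1.504)
t=3.500: state=(5.789, 1.730)
t=3.750: state=(5.475, 1.958)
t=4.000: state=(4.993, 2.147)
t=4.250: state=(4.437, 2.258)
t=4.500: state=(3.901, 2.274)
t=4.750: state=(3.446, 2.201)
t=5.000: state=(3.101, 2.065)
t=5.250: state=(2.865, 1.893)
t=5.500: state=(2.730, 1.711)
t=5.750: state=(2.682, 1.535)
t=6.000: state=(2.711, 1.376)
t=6.250: state=(2.811, 1.240)
t=6.500: state=(2.976, 1.129)
t=6.600: state=(3.059, 1.092)
largest grid value and its neighbours: x(3.260)=5.88696, x(3.270)=5.88700, x(3.280)=5.88670
parabola through these three points peaks at t≈3.266 with x≈5.88703

max x = 5.887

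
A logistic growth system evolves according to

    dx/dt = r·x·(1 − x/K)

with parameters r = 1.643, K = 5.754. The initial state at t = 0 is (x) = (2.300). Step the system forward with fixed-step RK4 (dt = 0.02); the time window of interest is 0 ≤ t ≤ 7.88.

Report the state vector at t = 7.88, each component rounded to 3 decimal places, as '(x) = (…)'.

(x) = (5.754)

t=0.000: state=(2.300)
step 1 (dt=0.02): k1=(2.268), k2=(2.276), k3=(2.276), k4=(2.283); state += dt/6·(k1+2k2+2k3+k4)
t=0.020: state=(2.346)
t=0.040: state=(2.391)
t=0.060: state=(2.437)
continuing one RK4 step at a time; state shown every 25 steps (Δt=0.5):
t=0.500: state=(3.465)
t=1.000: state=(4.459)
t=1.500: state=(5.102)
t=2.000: state=(5.448)
t=2.500: state=(5.615)
t=3.000: state=(5.692)
t=3.500: state=(5.727)
t=4.000: state=(5.742)
t=4.500: state=(5.749)
t=5.000: state=(5.752)
t=5.500: state=(5.753)
t=6.000: state=(5.754)
t=6.500: state=(5.754)
t=7.000: state=(5.754)
t=7.500: state=(5.754)
t=7.880: state=(5.754)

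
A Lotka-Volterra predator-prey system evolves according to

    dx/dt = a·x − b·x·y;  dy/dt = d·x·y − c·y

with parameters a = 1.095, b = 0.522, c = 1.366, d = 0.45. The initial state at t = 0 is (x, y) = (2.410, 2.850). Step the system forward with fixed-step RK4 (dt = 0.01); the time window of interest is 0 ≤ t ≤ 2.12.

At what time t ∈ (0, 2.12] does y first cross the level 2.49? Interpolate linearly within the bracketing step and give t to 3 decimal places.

t=0.000: state=(2.410, 2.850)
step 1 (dt=0.01): k1=(-0.946, -0.802), k2=(-0.940, -0.807), k3=(-0.939, -0.807), k4=(-0.933, -0.812); state += dt/6·(k1+2k2+2k3+k4)
t=0.010: state=(2.401, 2.842)
t=0.020: state=(2.391, 2.834)
t=0.030: state=(2.382, 2.825)
continuing one RK4 step at a time; state shown every 10 steps (Δt=0.1):
t=0.100: state=(2.322, 2.765)
t=0.200: state=(2.248, 2.673)
t=0.300: state=(2.187, 2.577)
t=0.380: state=(2.147, 2.497)
next step: t=0.390: state=(2.143, 2.487) — y has crossed 2.49
linear interpolation between t=0.380 (2.49721) and t=0.390 (2.48722) → t≈0.387

t = 0.387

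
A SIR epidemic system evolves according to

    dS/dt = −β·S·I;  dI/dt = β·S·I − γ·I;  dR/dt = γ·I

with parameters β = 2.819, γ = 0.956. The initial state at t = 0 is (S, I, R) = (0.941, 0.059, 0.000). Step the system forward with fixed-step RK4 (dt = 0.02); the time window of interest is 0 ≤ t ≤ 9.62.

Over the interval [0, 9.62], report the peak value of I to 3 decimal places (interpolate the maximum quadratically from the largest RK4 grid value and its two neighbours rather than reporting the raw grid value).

t=0.000: state=(0.941, 0.059, 0.000)
step 1 (dt=0.02): k1=(-0.157, 0.100, 0.056), k2=(-0.159, 0.102, 0.057), k3=(-0.159, 0.102, 0.057), k4=(-0.161, 0.103, 0.058); state += dt/6·(k1+2k2+2k3+k4)
t=0.020: state=(0.938, 0.061, 0.001)
t=0.040: state=(0.935, 0.063, 0.002)
t=0.060: state=(0.931, 0.065, 0.004)
continuing one RK4 step at a time; state shown every 25 steps (Δt=0.5):
t=0.500: state=(0.828, 0.128, 0.043)
t=1.000: state=(0.646, 0.227, 0.128)
t=1.500: state=(0.442, 0.302, 0.256)
t=2.000: state=(0.285, 0.310, 0.405)
t=2.500: state=(0.189, 0.267, 0.544)
t=3.000: state=(0.135, 0.207, 0.657)
t=3.500: state=(0.105, 0.152, 0.743)
t=4.000: state=(0.088, 0.108, 0.804)
t=4.500: state=(0.077, 0.075, 0.848)
t=5.000: state=(0.071, 0.052, 0.878)
t=5.500: state=(0.067, 0.035, 0.898)
t=6.000: state=(0.064, 0.024, 0.912)
t=6.500: state=(0.062, 0.016, 0.922)
t=7.000: state=(0.061, 0.011, 0.928)
t=7.500: state=(0.060, 0.007, 0.932)
t=8.000: state=(0.060, 0.005, 0.935)
t=8.500: state=(0.059, 0.003, 0.937)
t=9.000: state=(0.059, 0.002, 0.939)
t=9.500: state=(0.059, 0.002, 0.940)
t=9.620: state=(0.059, 0.001, 0.940)
largest grid value and its neighbours: I(1.780)=0.31470, I(1.800)=0.31477, I(1.820)=0.31473
parabola through these three points peaks at t≈1.803 with I≈0.31477

max I = 0.315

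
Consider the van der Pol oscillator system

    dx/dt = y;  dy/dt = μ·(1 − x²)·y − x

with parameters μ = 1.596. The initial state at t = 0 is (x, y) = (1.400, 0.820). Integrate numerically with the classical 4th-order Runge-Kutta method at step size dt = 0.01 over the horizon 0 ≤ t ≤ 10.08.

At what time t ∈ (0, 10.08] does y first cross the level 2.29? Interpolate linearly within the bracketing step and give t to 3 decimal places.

t = 5.687

t=0.000: state=(1.400, 0.820)
step 1 (dt=0.01): k1=(0.820, -2.656), k2=(0.807, -2.655), k3=(0.807, -2.655), k4=(0.793, -2.652); state += dt/6·(k1+2k2+2k3+k4)
t=0.010: state=(1.408, 0.793)
t=0.020: state=(1.416, 0.767)
t=0.030: state=(1.423, 0.741)
continuing one RK4 step at a time; state shown every 50 steps (Δt=0.5):
t=0.500: state=(1.529, -0.168)
t=1.000: state=(1.334, -0.566)
t=1.500: state=(0.964, -0.952)
t=2.000: state=(0.294, -1.891)
t=2.500: state=(-1.072, -3.241)
t=3.000: state=(-1.986, -0.358)
t=3.500: state=(-1.924, 0.353)
t=4.000: state=(-1.711, 0.483)
t=4.500: state=(-1.438, 0.624)
t=5.000: state=(-1.064, 0.912)
t=5.500: state=(-0.447, 1.697)
t=5.680: state=(-0.093, 2.264)
next step: t=5.690: state=(-0.071, 2.301) — y has crossed 2.29
linear interpolation between t=5.680 (2.26439) and t=5.690 (2.30140) → t≈5.687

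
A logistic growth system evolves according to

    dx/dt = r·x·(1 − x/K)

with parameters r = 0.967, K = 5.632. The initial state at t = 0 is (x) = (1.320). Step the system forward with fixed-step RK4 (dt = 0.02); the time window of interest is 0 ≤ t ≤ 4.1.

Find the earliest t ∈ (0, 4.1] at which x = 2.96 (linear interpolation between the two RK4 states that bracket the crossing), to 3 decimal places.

t=0.000: state=(1.320)
step 1 (dt=0.02): k1=(0.977), k2=(0.982), k3=(0.982), k4=(0.987); state += dt/6·(k1+2k2+2k3+k4)
t=0.020: state=(1.340)
t=0.040: state=(1.359)
t=0.060: state=(1.380)
continuing one RK4 step at a time; state shown every 10 steps (Δt=0.2):
t=0.200: state=(1.525)
t=0.400: state=(1.750)
t=0.600: state=(1.991)
t=0.800: state=(2.246)
t=1.000: state=(2.512)
t=1.200: state=(2.783)
t=1.320: state=(2.946)
next step: t=1.340: state=(2.974) — x has crossed 2.96
linear interpolation between t=1.320 (2.94639) and t=1.340 (2.97355) → t≈1.330

t = 1.330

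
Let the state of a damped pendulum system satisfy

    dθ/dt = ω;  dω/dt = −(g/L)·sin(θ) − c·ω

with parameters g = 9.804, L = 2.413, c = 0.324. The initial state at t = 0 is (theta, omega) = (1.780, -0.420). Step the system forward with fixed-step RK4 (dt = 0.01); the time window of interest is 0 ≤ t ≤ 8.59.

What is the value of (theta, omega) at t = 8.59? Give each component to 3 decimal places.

(theta, omega) = (-0.354, 0.460)

t=0.000: state=(1.780, -0.420)
step 1 (dt=0.01): k1=(-0.420, -3.838), k2=(-0.439, -3.834), k3=(-0.439, -3.834), k4=(-0.458, -3.830); state += dt/6·(k1+2k2+2k3+k4)
t=0.010: state=(1.776, -0.458)
t=0.020: state=(1.771, -0.497)
t=0.030: state=(1.766, -0.535)
continuing one RK4 step at a time; state shown every 50 steps (Δt=0.5):
t=0.500: state=(1.110, -2.193)
t=1.000: state=(-0.196, -2.636)
t=1.500: state=(-1.154, -1.000)
t=2.000: state=(-1.161, 0.921)
t=2.500: state=(-0.353, 2.085)
t=3.000: state=(0.611, 1.470)
t=3.500: state=(0.948, -0.156)
t=4.000: state=(0.514, -1.439)
t=4.500: state=(-0.268, -1.427)
t=5.000: state=(-0.712, -0.247)
t=5.500: state=(-0.517, 0.940)
t=6.000: state=(0.072, 1.213)
t=6.500: state=(0.512, 0.426)
t=7.000: state=(0.462, -0.584)
t=7.500: state=(0.035, -0.973)
t=8.000: state=(-0.358, -0.479)
t=8.500: state=(-0.390, 0.339)
t=8.590: state=(-0.354, 0.460)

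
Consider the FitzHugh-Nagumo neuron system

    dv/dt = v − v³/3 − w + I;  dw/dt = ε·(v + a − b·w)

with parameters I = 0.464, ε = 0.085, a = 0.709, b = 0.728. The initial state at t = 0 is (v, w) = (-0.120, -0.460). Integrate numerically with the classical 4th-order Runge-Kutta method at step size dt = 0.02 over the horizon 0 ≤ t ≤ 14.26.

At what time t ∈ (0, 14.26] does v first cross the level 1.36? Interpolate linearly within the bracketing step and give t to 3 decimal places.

t = 1.193

t=0.000: state=(-0.120, -0.460)
step 1 (dt=0.02): k1=(0.805, 0.079), k2=(0.812, 0.079), k3=(0.812, 0.079), k4=(0.819, 0.080); state += dt/6·(k1+2k2+2k3+k4)
t=0.020: state=(-0.104, -0.458)
t=0.040: state=(-0.087, -0.457)
t=0.060: state=(-0.070, -0.455)
continuing one RK4 step at a time; state shown every 25 steps (Δt=0.5):
t=0.500: state=(0.387, -0.411)
t=1.000: state=(1.092, -0.339)
t=1.180: state=(1.343, -0.306)
next step: t=1.200: state=(1.369, -0.302) — v has crossed 1.36
linear interpolation between t=1.180 (1.34284) and t=1.200 (1.36869) → t≈1.193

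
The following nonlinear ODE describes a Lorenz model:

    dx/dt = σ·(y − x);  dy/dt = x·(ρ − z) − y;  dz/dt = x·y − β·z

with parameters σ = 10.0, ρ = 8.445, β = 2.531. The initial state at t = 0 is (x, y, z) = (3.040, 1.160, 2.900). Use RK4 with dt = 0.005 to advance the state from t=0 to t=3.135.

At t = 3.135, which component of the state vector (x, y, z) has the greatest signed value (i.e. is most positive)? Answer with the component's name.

t=0.000: state=(3.040, 1.160, 2.900)
step 1 (dt=0.005): k1=(-18.800, 15.697, -3.814), k2=(-17.938, 15.425, -3.726), k3=(-17.966, 15.437, -3.726), k4=(-17.130, 15.176, -3.643); state += dt/6·(k1+2k2+2k3+k4)
t=0.005: state=(2.950, 1.237, 2.881)
t=0.010: state=(2.869, 1.312, 2.864)
t=0.015: state=(2.794, 1.384, 2.847)
continuing one RK4 step at a time; state shown every 40 steps (Δt=0.2):
t=0.200: state=(2.803, 3.570, 2.736)
t=0.400: state=(5.010, 6.280, 4.825)
t=0.600: state=(6.535, 6.404, 9.382)
t=0.800: state=(4.687, 3.447, 9.994)
t=1.000: state=(2.951, 2.525, 7.611)
t=1.200: state=(2.797, 3.007, 5.764)
t=1.400: state=(3.631, 4.221, 5.298)
t=1.600: state=(4.904, 5.474, 6.579)
t=1.800: state=(5.387, 5.225, 8.534)
t=2.000: state=(4.511, 3.958, 8.692)
t=2.200: state=(3.685, 3.466, 7.512)
t=2.400: state=(3.648, 3.806, 6.563)
t=2.600: state=(4.184, 4.519, 6.529)
t=2.800: state=(4.763, 4.947, 7.351)
t=3.000: state=(4.781, 4.623, 8.090)
t=3.135: state=(4.483, 4.228, 8.087)
compare at T: x=4.483, y=4.228, z=8.087

largest component: z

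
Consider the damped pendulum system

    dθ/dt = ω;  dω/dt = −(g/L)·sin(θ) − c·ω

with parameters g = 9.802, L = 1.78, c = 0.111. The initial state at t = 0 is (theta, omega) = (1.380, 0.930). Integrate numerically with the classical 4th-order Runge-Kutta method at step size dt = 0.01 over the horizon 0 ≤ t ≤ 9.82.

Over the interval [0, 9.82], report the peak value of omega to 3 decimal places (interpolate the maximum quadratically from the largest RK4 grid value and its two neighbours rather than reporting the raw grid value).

t=0.000: state=(1.380, 0.930)
step 1 (dt=0.01): k1=(0.930, -5.510), k2=(0.902, -5.512), k3=(0.902, -5.512), k4=(0.875, -5.513); state += dt/6·(k1+2k2+2k3+k4)
t=0.010: state=(1.389, 0.875)
t=0.020: state=(1.397, 0.820)
t=0.030: state=(1.405, 0.765)
continuing one RK4 step at a time; state shown every 50 steps (Δt=0.5):
t=0.500: state=(1.165, -1.743)
t=1.000: state=(-0.141, -2.970)
t=1.500: state=(-1.228, -1.029)
t=2.000: state=(-1.080, 1.573)
t=2.500: state=(0.122, 2.749)
t=3.000: state=(1.127, 0.932)
t=3.500: state=(0.957, -1.553)
t=4.000: state=(-0.180, -2.514)
t=4.500: state=(-1.059, -0.706)
t=5.000: state=(-0.809, 1.622)
t=5.500: state=(0.280, 2.254)
t=6.000: state=(1.003, 0.396)
t=6.500: state=(0.639, -1.724)
t=7.000: state=(-0.398, -1.950)
t=7.500: state=(-0.938, -0.039)
t=8.000: state=(-0.449, 1.807)
t=8.500: state=(0.511, 1.595)
t=9.000: state=(0.851, -0.334)
t=9.500: state=(0.249, -1.828)
t=9.820: state=(-0.340, -1.676)
largest grid value and its neighbours: omega(2.430)=2.77979, omega(2.440)=2.77991, omega(2.450)=2.77851
parabola through these three points peaks at t≈2.436 with omega≈2.78005

max omega = 2.780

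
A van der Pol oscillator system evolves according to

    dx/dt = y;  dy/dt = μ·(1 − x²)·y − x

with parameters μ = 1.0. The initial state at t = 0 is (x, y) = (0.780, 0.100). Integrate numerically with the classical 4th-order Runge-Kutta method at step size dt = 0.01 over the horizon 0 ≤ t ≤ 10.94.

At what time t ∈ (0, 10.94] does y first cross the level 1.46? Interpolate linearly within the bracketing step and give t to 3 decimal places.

t=0.000: state=(0.780, 0.100)
step 1 (dt=0.01): k1=(0.100, -0.741), k2=(0.096, -0.743), k3=(0.096, -0.743), k4=(0.093, -0.745); state += dt/6·(k1+2k2+2k3+k4)
t=0.010: state=(0.781, 0.093)
t=0.020: state=(0.782, 0.085)
t=0.030: state=(0.783, 0.078)
continuing one RK4 step at a time; state shown every 50 steps (Δt=0.5):
t=0.500: state=(0.731, -0.307)
t=1.000: state=(0.461, -0.787)
t=1.500: state=(-0.081, -1.405)
t=2.000: state=(-0.908, -1.743)
t=2.500: state=(-1.569, -0.724)
t=3.000: state=(-1.658, 0.245)
t=3.500: state=(-1.414, 0.689)
t=4.000: state=(-0.973, 1.100)
t=4.280: state=(-0.619, 1.451)
next step: t=4.290: state=(-0.604, 1.467) — y has crossed 1.46
linear interpolation between t=4.280 (1.45131) and t=4.290 (1.46655) → t≈4.286

t = 4.286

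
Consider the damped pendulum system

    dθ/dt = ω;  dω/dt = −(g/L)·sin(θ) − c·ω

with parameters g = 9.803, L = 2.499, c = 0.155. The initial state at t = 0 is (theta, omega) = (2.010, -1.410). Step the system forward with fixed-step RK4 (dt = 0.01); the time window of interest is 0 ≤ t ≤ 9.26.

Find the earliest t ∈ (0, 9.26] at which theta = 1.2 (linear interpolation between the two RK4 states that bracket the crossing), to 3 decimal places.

t=0.000: state=(2.010, -1.410)
step 1 (dt=0.01): k1=(-1.410, -3.332), k2=(-1.427, -3.341), k3=(-1.427, -3.341), k4=(-1.443, -3.350); state += dt/6·(k1+2k2+2k3+k4)
t=0.010: state=(1.996, -1.443)
t=0.020: state=(1.981, -1.477)
t=0.030: state=(1.966, -1.511)
t=0.380: state=(1.223, -2.734)
next step: t=0.390: state=(1.195, -2.767) — theta has crossed 1.2
linear interpolation between t=0.380 (1.22265) and t=0.390 (1.19514) → t≈0.388

t = 0.388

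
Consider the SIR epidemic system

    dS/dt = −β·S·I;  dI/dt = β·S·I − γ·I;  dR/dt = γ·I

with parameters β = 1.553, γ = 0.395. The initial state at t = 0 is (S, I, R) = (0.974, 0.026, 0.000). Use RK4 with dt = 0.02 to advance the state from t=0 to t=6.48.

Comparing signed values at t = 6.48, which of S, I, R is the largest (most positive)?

t=0.000: state=(0.974, 0.026, 0.000)
step 1 (dt=0.02): k1=(-0.039, 0.029, 0.010), k2=(-0.040, 0.029, 0.010), k3=(-0.040, 0.029, 0.010), k4=(-0.040, 0.030, 0.011); state += dt/6·(k1+2k2+2k3+k4)
t=0.020: state=(0.973, 0.027, 0.000)
t=0.040: state=(0.972, 0.027, 0.000)
t=0.060: state=(0.972, 0.028, 0.001)
continuing one RK4 step at a time; state shown every 25 steps (Δt=0.5):
t=0.500: state=(0.948, 0.045, 0.007)
t=1.000: state=(0.905, 0.076, 0.019)
t=1.500: state=(0.839, 0.123, 0.038)
t=2.000: state=(0.745, 0.187, 0.068)
t=2.500: state=(0.626, 0.262, 0.113)
t=3.000: state=(0.496, 0.332, 0.171)
t=3.500: state=(0.376, 0.382, 0.242)
t=4.000: state=(0.276, 0.403, 0.320)
t=4.500: state=(0.202, 0.398, 0.400)
t=5.000: state=(0.150, 0.374, 0.476)
t=5.500: state=(0.113, 0.340, 0.547)
t=6.000: state=(0.088, 0.301, 0.610)
t=6.480: state=(0.072, 0.264, 0.664)
compare at T: S=0.072, I=0.264, R=0.664

largest component: R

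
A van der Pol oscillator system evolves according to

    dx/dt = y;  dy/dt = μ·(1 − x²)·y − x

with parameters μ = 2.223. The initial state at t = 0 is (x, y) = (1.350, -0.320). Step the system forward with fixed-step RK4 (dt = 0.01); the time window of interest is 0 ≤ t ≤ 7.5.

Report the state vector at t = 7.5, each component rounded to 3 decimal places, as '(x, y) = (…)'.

(x, y) = (1.597, -0.413)

t=0.000: state=(1.350, -0.320)
step 1 (dt=0.01): k1=(-0.320, -0.765), k2=(-0.324, -0.759), k3=(-0.324, -0.759), k4=(-0.328, -0.754); state += dt/6·(k1+2k2+2k3+k4)
t=0.010: state=(1.347, -0.328)
t=0.020: state=(1.343, -0.335)
t=0.030: state=(1.340, -0.342)
continuing one RK4 step at a time; state shown every 25 steps (Δt=0.25):
t=0.250: state=(1.248, -0.490)
t=0.500: state=(1.105, -0.662)
t=0.750: state=(0.911, -0.907)
t=1.000: state=(0.636, -1.345)
t=1.250: state=(0.202, -2.234)
t=1.500: state=(-0.539, -3.724)
t=1.750: state=(-1.497, -3.228)
t=2.000: state=(-1.962, -0.704)
t=2.250: state=(-2.010, 0.110)
t=2.500: state=(-1.958, 0.267)
t=2.750: state=(-1.885, 0.311)
t=3.000: state=(-1.804, 0.338)
t=3.250: state=(-1.716, 0.368)
t=3.500: state=(-1.619, 0.404)
t=3.750: state=(-1.513, 0.451)
t=4.000: state=(-1.392, 0.517)
t=4.250: state=(-1.252, 0.614)
t=4.500: state=(-1.081, 0.768)
t=4.750: state=(-0.858, 1.040)
t=5.000: state=(-0.540, 1.573)
t=5.250: state=(-0.024, 2.680)
t=5.500: state=(0.838, 4.065)
t=5.750: state=(1.721, 2.359)
t=6.000: state=(2.008, 0.300)
t=6.250: state=(2.005, -0.188)
t=6.500: state=(1.943, -0.284)
t=6.750: state=(1.868, -0.318)
t=7.000: state=(1.785, -0.345)
t=7.250: state=(1.695, -0.375)
t=7.500: state=(1.597, -0.413)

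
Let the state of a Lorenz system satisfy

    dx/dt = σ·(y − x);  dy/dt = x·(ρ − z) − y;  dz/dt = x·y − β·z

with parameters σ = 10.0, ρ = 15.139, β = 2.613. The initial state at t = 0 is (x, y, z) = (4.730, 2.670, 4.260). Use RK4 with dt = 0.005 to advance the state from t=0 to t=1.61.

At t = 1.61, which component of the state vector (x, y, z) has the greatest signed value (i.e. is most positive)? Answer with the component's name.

t=0.000: state=(4.730, 2.670, 4.260)
step 1 (dt=0.005): k1=(-20.600, 48.788, 1.498), k2=(-18.865, 48.088, 1.921), k3=(-18.926, 48.132, 1.922), k4=(-17.247, 47.473, 2.335); state += dt/6·(k1+2k2+2k3+k4)
t=0.005: state=(4.635, 2.911, 4.270)
t=0.010: state=(4.557, 3.145, 4.283)
t=0.015: state=(4.494, 3.374, 4.301)
continuing one RK4 step at a time; state shown every 20 steps (Δt=0.1):
t=0.100: state=(5.036, 6.979, 5.286)
t=0.200: state=(7.835, 11.142, 9.331)
t=0.300: state=(10.486, 11.685, 17.119)
t=0.400: state=(9.278, 5.926, 21.301)
t=0.500: state=(5.373, 1.698, 18.664)
t=0.600: state=(2.655, 0.904, 14.760)
t=0.700: state=(1.632, 1.193, 11.544)
t=0.800: state=(1.562, 1.797, 9.090)
t=0.900: state=(2.054, 2.810, 7.360)
t=1.000: state=(3.127, 4.560, 6.502)
t=1.100: state=(5.005, 7.348, 7.148)
t=1.200: state=(7.687, 10.495, 10.638)
t=1.300: state=(9.773, 10.588, 16.840)
t=1.400: state=(8.747, 6.100, 20.080)
t=1.500: state=(5.621, 2.600, 18.063)
t=1.600: state=(3.321, 1.796, 14.688)
t=1.610: state=(3.176, 1.797, 14.367)
compare at T: x=3.176, y=1.797, z=14.367

largest component: z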